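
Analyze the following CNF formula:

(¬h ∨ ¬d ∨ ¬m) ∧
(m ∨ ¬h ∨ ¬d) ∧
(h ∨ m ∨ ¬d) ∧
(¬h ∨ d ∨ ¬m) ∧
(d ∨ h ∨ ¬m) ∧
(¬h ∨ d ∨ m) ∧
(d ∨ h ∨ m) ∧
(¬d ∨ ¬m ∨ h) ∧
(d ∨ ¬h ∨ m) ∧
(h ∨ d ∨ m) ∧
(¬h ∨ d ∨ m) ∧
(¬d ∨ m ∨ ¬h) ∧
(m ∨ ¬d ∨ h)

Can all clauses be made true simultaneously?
No

No, the formula is not satisfiable.

No assignment of truth values to the variables can make all 13 clauses true simultaneously.

The formula is UNSAT (unsatisfiable).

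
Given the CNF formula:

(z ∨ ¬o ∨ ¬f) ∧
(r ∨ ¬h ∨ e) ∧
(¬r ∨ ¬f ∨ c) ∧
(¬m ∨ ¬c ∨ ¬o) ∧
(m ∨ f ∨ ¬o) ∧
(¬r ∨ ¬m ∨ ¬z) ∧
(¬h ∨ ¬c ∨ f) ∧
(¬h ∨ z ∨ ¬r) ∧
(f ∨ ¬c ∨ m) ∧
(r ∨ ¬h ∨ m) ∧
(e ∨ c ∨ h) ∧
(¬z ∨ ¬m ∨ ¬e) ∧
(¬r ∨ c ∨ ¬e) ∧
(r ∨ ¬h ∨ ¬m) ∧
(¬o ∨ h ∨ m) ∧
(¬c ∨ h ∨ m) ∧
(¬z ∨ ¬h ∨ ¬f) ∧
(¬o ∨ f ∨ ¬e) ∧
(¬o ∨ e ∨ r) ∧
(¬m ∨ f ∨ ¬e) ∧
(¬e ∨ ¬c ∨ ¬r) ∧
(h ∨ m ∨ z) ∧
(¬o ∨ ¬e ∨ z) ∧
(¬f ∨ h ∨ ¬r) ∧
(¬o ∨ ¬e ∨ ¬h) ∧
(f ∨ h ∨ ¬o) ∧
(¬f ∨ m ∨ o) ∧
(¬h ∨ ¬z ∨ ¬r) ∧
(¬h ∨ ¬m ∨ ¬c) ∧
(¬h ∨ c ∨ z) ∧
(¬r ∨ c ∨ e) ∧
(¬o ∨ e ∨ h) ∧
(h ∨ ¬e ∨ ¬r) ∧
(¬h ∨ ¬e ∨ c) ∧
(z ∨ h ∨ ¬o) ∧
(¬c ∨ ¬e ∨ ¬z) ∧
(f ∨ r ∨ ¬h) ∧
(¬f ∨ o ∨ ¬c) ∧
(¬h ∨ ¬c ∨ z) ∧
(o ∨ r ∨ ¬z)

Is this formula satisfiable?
Yes

Yes, the formula is satisfiable.

One satisfying assignment is: r=True, o=False, f=False, c=True, h=False, m=True, e=False, z=False

Verification: With this assignment, all 40 clauses evaluate to true.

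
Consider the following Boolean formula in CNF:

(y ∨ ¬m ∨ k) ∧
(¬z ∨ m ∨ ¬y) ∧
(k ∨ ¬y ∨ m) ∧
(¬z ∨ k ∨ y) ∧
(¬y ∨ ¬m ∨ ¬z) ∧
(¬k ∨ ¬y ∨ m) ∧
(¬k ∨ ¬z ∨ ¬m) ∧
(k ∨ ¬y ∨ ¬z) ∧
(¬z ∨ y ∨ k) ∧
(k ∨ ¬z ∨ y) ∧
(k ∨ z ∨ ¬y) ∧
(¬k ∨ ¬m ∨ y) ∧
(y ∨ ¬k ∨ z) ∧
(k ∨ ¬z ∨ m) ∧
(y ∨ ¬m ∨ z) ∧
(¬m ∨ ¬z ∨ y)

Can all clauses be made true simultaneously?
Yes

Yes, the formula is satisfiable.

One satisfying assignment is: z=False, m=False, y=False, k=False

Verification: With this assignment, all 16 clauses evaluate to true.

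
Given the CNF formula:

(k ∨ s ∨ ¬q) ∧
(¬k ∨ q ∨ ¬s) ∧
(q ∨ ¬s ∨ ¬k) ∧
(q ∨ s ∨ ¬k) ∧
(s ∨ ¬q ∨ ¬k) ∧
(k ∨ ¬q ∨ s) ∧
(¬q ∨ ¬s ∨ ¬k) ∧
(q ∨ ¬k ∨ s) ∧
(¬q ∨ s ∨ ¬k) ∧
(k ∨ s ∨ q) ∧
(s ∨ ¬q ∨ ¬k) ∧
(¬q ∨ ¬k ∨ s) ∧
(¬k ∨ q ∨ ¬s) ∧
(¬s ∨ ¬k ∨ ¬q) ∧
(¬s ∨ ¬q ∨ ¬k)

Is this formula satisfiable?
Yes

Yes, the formula is satisfiable.

One satisfying assignment is: k=False, s=True, q=False

Verification: With this assignment, all 15 clauses evaluate to true.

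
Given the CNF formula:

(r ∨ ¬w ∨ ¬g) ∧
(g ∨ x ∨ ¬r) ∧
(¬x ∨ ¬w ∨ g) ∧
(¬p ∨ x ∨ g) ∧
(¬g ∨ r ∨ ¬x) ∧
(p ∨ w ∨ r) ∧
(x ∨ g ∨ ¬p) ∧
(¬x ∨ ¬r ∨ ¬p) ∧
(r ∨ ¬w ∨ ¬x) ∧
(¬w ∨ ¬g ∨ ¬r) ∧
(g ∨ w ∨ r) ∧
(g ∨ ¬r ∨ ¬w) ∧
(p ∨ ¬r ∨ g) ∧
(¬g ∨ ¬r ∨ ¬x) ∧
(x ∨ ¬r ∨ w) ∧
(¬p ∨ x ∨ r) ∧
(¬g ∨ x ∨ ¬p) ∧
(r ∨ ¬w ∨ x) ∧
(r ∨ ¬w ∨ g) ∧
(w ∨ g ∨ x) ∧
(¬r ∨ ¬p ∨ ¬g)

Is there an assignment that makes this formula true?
No

No, the formula is not satisfiable.

No assignment of truth values to the variables can make all 21 clauses true simultaneously.

The formula is UNSAT (unsatisfiable).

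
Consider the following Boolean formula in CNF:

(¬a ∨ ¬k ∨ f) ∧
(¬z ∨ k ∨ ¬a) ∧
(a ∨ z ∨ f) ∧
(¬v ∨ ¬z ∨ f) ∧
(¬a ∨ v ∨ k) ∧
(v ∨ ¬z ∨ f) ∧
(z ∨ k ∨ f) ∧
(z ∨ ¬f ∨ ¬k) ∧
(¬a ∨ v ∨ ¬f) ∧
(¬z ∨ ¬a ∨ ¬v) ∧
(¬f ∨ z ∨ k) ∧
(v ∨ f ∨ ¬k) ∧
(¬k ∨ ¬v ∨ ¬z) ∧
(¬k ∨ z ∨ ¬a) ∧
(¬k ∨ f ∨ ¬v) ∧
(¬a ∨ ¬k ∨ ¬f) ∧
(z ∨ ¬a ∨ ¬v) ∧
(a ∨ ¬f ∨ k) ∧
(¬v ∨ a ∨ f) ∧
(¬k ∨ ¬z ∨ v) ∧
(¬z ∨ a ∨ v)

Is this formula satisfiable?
No

No, the formula is not satisfiable.

No assignment of truth values to the variables can make all 21 clauses true simultaneously.

The formula is UNSAT (unsatisfiable).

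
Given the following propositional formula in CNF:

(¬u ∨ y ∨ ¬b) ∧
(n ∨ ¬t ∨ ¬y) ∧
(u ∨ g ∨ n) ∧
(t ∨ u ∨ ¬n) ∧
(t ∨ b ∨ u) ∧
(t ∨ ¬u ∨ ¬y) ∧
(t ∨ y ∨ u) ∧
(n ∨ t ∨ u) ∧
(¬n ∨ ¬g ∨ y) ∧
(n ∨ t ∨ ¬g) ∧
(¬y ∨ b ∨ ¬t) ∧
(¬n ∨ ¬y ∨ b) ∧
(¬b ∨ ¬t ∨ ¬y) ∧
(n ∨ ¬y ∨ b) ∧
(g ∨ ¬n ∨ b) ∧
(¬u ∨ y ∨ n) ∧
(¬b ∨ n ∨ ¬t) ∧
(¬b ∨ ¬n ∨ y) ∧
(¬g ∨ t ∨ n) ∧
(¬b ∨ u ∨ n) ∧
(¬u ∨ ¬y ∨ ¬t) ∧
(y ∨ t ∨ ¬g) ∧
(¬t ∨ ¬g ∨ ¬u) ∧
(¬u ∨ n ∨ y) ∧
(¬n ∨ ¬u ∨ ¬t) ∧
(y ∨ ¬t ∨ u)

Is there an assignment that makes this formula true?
No

No, the formula is not satisfiable.

No assignment of truth values to the variables can make all 26 clauses true simultaneously.

The formula is UNSAT (unsatisfiable).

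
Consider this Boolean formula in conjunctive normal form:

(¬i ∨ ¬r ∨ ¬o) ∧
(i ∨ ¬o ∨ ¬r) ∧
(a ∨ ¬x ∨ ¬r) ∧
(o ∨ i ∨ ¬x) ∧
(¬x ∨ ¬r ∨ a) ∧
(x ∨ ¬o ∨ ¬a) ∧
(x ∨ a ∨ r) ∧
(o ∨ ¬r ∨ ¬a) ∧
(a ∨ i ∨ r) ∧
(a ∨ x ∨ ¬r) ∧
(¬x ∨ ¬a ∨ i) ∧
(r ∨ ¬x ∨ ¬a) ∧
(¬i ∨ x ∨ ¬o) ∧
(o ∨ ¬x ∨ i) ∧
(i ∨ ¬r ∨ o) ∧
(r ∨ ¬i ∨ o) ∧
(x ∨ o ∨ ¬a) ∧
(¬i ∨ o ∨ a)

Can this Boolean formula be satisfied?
Yes

Yes, the formula is satisfiable.

One satisfying assignment is: i=True, x=True, a=False, o=True, r=False

Verification: With this assignment, all 18 clauses evaluate to true.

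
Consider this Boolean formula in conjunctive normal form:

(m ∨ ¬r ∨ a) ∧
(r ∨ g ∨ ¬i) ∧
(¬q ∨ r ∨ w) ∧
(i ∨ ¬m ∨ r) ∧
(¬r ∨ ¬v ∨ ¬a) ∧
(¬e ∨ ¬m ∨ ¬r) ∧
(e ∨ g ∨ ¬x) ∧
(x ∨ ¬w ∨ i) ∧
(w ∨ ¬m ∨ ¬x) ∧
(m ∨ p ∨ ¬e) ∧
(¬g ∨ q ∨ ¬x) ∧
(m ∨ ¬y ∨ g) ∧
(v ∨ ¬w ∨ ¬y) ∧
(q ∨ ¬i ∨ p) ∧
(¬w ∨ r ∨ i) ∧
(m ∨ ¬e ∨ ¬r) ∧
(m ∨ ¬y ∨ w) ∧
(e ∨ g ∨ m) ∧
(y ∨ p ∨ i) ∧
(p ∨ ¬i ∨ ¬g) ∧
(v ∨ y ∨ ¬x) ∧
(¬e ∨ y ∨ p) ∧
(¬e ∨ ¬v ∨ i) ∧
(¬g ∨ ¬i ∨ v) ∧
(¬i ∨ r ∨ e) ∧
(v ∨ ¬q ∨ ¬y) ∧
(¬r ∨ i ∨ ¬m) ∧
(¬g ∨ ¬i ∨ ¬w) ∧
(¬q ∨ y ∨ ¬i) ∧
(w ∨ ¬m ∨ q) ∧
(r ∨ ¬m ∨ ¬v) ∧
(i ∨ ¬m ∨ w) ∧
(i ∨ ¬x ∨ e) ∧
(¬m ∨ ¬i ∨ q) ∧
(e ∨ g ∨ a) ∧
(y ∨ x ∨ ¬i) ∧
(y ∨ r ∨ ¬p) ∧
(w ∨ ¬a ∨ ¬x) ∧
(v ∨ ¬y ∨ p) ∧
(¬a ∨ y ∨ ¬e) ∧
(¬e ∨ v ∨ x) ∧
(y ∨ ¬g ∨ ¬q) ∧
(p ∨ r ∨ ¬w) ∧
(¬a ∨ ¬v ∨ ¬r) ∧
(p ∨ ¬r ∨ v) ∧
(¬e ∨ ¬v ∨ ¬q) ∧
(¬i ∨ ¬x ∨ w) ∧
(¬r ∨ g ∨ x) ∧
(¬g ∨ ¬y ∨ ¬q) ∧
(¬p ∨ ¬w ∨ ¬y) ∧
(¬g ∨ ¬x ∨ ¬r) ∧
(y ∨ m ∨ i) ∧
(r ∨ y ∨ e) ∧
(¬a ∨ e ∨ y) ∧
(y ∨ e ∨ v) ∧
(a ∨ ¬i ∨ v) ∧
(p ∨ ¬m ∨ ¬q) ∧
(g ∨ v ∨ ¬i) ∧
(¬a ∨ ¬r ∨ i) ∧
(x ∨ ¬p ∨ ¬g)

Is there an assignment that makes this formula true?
No

No, the formula is not satisfiable.

No assignment of truth values to the variables can make all 60 clauses true simultaneously.

The formula is UNSAT (unsatisfiable).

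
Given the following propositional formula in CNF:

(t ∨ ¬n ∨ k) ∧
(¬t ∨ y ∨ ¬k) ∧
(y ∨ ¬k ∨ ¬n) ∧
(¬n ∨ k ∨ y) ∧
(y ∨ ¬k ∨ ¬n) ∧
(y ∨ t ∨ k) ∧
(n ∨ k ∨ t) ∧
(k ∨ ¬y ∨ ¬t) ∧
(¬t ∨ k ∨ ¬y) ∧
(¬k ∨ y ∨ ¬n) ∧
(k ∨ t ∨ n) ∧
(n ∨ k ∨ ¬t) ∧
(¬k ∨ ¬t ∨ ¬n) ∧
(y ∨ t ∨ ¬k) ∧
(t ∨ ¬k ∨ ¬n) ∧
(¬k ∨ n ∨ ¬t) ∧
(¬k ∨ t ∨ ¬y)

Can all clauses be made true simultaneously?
No

No, the formula is not satisfiable.

No assignment of truth values to the variables can make all 17 clauses true simultaneously.

The formula is UNSAT (unsatisfiable).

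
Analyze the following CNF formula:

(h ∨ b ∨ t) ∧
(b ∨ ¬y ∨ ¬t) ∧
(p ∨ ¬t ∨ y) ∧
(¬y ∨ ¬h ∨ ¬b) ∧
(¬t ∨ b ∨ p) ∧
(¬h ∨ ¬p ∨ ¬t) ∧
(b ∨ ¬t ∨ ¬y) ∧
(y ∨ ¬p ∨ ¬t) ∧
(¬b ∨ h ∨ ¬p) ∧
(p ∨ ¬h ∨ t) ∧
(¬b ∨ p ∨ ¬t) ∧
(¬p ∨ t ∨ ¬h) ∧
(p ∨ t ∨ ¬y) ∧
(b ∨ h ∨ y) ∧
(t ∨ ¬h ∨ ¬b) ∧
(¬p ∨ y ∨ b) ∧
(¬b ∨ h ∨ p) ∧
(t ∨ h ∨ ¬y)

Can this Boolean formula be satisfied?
No

No, the formula is not satisfiable.

No assignment of truth values to the variables can make all 18 clauses true simultaneously.

The formula is UNSAT (unsatisfiable).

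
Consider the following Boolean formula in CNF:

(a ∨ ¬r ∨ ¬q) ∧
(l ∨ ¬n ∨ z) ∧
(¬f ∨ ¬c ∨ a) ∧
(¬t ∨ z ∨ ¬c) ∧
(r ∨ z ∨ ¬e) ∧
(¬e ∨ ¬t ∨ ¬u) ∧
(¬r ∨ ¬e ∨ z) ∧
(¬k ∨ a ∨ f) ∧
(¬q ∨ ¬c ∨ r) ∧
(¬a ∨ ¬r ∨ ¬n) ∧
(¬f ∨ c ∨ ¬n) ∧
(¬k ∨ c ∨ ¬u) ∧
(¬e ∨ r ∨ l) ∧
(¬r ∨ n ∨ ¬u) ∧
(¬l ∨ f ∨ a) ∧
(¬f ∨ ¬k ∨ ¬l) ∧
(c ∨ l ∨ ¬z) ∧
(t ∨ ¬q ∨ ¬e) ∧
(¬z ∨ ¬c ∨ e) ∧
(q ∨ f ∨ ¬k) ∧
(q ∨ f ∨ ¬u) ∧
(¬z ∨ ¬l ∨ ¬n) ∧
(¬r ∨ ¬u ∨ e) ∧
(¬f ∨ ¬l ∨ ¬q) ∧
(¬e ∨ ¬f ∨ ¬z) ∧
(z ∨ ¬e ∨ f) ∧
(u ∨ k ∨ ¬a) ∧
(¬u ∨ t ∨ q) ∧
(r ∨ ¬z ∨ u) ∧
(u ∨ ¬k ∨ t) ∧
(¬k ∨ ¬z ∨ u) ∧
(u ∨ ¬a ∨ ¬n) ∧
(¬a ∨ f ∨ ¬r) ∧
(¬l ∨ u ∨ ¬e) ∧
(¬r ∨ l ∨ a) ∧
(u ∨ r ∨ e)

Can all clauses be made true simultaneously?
Yes

Yes, the formula is satisfiable.

One satisfying assignment is: a=False, f=True, e=False, l=True, n=False, z=False, r=True, t=False, u=False, q=False, c=False, k=False

Verification: With this assignment, all 36 clauses evaluate to true.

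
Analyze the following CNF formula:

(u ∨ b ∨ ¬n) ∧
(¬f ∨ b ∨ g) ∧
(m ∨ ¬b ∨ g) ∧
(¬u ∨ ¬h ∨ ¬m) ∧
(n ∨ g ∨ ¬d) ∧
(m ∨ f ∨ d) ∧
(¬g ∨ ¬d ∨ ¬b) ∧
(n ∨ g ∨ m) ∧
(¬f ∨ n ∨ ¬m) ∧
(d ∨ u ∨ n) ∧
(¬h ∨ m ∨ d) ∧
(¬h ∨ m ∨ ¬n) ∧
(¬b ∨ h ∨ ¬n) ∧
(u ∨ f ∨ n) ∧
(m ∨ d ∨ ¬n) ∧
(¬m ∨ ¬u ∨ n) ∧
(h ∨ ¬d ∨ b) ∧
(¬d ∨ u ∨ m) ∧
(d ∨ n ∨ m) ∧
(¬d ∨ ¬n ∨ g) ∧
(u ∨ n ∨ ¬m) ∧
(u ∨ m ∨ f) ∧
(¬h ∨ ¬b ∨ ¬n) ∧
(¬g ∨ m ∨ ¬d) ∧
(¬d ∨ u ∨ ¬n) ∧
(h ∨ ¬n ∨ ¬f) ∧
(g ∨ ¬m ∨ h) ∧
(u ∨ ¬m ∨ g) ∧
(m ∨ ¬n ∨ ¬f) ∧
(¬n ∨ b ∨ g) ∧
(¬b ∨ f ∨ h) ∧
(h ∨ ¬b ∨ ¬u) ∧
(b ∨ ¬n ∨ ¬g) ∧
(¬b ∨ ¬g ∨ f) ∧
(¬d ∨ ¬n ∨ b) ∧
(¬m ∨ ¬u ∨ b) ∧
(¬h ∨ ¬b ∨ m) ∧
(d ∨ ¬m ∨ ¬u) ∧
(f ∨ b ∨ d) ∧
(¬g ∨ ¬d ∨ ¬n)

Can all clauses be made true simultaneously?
No

No, the formula is not satisfiable.

No assignment of truth values to the variables can make all 40 clauses true simultaneously.

The formula is UNSAT (unsatisfiable).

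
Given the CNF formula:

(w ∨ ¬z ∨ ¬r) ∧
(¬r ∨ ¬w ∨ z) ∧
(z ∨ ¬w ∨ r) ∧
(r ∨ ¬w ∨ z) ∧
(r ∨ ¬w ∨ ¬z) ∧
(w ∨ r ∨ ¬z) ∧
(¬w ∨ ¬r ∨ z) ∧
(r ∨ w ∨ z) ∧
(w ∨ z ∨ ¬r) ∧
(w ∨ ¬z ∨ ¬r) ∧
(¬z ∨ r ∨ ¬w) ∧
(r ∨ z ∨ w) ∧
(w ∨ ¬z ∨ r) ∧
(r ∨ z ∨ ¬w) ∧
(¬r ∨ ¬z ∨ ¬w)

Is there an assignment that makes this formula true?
No

No, the formula is not satisfiable.

No assignment of truth values to the variables can make all 15 clauses true simultaneously.

The formula is UNSAT (unsatisfiable).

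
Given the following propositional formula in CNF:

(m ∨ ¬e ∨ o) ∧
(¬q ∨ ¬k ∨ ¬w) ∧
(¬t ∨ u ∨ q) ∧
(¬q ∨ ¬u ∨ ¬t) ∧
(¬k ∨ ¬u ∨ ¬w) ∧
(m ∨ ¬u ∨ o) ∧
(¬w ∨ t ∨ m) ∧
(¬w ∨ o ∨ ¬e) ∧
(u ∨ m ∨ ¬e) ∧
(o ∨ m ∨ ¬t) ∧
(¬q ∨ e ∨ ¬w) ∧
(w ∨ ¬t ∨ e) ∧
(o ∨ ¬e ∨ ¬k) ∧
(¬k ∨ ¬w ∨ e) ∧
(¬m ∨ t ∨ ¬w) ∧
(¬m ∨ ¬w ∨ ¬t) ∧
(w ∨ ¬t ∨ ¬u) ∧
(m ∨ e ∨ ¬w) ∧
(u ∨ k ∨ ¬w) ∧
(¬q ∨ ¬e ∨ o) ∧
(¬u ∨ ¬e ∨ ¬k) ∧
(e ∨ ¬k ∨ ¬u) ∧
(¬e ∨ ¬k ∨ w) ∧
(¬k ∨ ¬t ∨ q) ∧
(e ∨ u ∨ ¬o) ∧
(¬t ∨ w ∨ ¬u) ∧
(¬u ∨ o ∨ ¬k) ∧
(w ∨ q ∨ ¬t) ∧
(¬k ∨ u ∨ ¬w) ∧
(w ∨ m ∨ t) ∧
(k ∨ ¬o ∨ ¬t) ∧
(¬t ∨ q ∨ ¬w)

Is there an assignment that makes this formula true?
Yes

Yes, the formula is satisfiable.

One satisfying assignment is: u=False, k=False, q=False, m=True, o=False, w=False, e=False, t=False

Verification: With this assignment, all 32 clauses evaluate to true.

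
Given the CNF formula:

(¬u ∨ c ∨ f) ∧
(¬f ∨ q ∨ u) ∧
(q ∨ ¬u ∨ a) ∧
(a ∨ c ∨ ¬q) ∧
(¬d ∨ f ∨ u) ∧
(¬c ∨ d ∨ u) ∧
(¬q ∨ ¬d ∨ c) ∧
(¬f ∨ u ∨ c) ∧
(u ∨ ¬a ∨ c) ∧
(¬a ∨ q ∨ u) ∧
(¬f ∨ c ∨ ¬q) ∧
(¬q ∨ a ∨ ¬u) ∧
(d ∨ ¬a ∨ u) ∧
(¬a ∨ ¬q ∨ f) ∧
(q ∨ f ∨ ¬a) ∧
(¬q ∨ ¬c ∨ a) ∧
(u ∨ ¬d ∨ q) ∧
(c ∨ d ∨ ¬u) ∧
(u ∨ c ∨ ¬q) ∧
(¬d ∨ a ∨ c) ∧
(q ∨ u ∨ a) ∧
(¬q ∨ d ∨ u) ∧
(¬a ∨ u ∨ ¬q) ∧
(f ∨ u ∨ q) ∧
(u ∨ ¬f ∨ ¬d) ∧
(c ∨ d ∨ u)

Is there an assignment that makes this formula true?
Yes

Yes, the formula is satisfiable.

One satisfying assignment is: c=True, q=True, f=True, a=True, u=True, d=False

Verification: With this assignment, all 26 clauses evaluate to true.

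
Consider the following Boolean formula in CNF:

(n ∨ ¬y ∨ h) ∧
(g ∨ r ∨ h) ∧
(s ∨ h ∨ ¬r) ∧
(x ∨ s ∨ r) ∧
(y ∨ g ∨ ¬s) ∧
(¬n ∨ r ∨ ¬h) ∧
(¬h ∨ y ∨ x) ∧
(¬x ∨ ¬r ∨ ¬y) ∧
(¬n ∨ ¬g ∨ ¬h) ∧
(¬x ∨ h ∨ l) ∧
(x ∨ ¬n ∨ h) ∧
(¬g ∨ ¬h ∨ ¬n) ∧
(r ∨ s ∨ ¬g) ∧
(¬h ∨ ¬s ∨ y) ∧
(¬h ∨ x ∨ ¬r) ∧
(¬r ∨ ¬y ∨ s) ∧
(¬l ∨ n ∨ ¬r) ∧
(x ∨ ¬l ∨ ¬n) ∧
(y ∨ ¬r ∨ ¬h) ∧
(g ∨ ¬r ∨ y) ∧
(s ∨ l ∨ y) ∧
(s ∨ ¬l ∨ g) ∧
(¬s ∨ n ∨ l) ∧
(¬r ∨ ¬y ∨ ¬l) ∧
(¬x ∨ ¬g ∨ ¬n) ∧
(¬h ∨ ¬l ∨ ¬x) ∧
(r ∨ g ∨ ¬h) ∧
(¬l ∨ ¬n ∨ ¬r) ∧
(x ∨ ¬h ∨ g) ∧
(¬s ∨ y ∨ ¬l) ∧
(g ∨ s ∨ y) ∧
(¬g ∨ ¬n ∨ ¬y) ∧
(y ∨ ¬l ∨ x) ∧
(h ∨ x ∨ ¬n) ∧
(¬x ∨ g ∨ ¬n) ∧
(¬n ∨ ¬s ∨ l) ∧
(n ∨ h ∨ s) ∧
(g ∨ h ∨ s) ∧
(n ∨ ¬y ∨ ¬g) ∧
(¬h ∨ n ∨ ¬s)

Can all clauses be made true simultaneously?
No

No, the formula is not satisfiable.

No assignment of truth values to the variables can make all 40 clauses true simultaneously.

The formula is UNSAT (unsatisfiable).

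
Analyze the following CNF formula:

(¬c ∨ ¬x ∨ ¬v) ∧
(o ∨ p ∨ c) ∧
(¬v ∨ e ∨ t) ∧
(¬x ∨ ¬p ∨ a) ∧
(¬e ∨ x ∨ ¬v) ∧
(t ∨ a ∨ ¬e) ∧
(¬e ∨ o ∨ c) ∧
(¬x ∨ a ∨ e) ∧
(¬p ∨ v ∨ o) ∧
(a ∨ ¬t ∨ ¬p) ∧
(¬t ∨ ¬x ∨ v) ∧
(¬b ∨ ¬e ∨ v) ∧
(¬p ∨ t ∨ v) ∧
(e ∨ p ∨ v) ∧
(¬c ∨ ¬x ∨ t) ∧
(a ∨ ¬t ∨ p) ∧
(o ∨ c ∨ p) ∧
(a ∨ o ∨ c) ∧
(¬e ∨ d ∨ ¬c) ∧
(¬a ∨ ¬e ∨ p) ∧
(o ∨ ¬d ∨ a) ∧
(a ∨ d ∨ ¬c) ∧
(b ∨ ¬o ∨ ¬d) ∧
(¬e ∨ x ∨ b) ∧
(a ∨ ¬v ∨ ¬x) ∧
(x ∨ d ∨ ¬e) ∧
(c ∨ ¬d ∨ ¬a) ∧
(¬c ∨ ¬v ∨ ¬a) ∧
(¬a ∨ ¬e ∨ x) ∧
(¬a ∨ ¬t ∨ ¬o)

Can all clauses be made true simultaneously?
Yes

Yes, the formula is satisfiable.

One satisfying assignment is: x=True, t=False, c=False, p=True, a=True, b=False, v=True, d=False, o=True, e=True

Verification: With this assignment, all 30 clauses evaluate to true.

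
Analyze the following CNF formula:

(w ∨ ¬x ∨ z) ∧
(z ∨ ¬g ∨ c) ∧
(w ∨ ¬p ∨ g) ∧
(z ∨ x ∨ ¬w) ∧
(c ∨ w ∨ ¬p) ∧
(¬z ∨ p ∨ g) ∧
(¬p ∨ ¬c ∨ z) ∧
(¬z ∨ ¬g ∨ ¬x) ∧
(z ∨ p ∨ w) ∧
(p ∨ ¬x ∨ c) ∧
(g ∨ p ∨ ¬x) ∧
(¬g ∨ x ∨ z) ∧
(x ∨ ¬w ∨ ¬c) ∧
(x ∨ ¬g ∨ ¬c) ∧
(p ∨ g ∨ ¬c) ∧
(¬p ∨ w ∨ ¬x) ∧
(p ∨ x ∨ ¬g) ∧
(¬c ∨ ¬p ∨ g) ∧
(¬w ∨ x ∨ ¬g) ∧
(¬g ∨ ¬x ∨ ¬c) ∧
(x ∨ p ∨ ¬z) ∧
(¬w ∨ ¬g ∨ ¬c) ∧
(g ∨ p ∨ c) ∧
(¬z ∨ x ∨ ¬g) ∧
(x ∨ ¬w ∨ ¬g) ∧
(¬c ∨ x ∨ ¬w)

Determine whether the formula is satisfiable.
Yes

Yes, the formula is satisfiable.

One satisfying assignment is: g=False, p=True, c=False, w=True, x=False, z=True

Verification: With this assignment, all 26 clauses evaluate to true.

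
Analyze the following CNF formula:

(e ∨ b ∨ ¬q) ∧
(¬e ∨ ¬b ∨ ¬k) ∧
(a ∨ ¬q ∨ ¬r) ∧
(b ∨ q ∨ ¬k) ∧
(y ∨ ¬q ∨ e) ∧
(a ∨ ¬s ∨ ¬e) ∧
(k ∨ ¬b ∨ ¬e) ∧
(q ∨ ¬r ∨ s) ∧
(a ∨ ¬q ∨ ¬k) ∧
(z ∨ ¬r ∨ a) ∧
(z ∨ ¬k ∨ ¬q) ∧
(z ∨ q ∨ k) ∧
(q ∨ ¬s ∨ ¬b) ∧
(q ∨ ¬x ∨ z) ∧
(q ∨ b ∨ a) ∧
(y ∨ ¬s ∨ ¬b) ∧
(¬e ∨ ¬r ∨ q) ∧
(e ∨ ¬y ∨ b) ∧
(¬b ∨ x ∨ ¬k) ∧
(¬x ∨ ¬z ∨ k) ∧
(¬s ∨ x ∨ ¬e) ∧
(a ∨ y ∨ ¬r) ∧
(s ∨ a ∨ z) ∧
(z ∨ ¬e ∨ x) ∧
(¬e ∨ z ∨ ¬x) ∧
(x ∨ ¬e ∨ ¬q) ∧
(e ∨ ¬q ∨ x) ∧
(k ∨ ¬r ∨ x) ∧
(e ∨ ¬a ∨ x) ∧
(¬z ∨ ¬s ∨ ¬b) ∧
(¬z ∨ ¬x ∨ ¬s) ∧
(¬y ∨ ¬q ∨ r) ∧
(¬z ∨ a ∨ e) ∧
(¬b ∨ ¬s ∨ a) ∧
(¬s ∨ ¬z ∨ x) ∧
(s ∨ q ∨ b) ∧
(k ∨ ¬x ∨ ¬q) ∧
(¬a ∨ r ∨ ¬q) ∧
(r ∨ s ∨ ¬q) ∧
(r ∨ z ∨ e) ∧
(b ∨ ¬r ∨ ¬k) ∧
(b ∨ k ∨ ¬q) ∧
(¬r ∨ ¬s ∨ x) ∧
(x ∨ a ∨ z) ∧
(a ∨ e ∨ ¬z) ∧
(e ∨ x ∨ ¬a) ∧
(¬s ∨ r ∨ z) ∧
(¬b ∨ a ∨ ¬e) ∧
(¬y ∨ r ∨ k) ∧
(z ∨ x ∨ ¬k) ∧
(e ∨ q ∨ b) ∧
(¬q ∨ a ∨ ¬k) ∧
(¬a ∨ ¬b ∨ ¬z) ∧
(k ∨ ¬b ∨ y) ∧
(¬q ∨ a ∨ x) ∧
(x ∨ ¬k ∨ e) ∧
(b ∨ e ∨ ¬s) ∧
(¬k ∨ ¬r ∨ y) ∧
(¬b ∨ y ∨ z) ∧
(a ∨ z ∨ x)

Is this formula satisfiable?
No

No, the formula is not satisfiable.

No assignment of truth values to the variables can make all 60 clauses true simultaneously.

The formula is UNSAT (unsatisfiable).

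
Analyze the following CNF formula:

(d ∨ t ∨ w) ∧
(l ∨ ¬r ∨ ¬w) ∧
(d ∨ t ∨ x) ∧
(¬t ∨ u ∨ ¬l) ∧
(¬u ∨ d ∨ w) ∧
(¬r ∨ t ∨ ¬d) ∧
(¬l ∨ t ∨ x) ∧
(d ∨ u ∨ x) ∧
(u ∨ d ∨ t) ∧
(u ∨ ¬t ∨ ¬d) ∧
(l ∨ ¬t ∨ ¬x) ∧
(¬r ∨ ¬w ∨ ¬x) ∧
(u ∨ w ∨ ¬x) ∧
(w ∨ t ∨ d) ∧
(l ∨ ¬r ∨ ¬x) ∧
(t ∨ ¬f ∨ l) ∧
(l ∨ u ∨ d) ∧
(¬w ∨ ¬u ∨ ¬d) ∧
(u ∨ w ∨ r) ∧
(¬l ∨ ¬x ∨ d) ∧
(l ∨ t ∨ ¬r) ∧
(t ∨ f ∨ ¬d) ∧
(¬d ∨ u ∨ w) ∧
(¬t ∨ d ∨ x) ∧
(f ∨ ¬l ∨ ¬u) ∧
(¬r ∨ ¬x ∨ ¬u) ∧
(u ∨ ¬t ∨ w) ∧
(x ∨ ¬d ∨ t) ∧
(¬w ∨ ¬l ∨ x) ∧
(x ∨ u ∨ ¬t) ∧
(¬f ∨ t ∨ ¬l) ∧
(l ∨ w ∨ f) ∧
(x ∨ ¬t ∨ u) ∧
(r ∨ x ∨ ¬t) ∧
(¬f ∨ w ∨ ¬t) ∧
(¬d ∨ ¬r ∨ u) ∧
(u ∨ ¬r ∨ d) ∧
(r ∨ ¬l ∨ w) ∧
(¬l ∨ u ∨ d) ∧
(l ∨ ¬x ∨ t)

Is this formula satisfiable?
No

No, the formula is not satisfiable.

No assignment of truth values to the variables can make all 40 clauses true simultaneously.

The formula is UNSAT (unsatisfiable).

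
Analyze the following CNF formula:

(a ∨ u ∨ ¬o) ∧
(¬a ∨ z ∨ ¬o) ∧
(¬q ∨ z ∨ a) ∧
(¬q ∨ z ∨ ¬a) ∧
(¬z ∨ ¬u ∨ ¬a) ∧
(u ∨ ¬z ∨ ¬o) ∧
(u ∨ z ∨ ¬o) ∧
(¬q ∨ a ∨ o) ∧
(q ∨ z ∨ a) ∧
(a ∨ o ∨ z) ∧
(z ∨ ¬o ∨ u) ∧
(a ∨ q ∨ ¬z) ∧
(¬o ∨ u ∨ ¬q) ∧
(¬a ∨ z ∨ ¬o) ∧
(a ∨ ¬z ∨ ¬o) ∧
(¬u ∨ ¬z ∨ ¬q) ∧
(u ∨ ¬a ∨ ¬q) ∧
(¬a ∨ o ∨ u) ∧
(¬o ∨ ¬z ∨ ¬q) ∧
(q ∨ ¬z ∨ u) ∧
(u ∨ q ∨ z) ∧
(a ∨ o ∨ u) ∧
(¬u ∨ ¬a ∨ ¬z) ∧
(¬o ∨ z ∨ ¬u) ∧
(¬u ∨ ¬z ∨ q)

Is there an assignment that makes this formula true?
Yes

Yes, the formula is satisfiable.

One satisfying assignment is: z=False, a=True, u=True, o=False, q=False

Verification: With this assignment, all 25 clauses evaluate to true.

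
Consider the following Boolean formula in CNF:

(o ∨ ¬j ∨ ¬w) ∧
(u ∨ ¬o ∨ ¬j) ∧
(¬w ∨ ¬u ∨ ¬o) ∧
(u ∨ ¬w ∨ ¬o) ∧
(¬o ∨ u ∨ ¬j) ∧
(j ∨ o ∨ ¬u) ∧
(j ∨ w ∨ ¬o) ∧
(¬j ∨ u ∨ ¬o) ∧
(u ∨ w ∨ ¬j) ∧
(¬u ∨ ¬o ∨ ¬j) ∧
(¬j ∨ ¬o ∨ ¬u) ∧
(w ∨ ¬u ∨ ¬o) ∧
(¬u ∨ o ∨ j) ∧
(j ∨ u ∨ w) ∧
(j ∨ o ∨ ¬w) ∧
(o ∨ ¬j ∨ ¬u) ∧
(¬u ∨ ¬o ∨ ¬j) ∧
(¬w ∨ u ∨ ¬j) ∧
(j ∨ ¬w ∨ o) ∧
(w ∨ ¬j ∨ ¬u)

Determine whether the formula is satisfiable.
No

No, the formula is not satisfiable.

No assignment of truth values to the variables can make all 20 clauses true simultaneously.

The formula is UNSAT (unsatisfiable).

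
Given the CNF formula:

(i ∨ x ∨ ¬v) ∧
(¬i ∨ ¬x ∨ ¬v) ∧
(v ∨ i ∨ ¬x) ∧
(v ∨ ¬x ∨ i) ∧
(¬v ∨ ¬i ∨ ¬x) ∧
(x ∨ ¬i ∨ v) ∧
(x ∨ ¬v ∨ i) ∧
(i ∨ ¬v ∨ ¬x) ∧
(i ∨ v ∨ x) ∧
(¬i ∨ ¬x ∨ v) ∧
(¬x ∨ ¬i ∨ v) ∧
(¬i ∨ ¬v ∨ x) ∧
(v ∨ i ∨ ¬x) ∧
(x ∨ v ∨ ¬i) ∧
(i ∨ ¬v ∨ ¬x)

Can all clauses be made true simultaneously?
No

No, the formula is not satisfiable.

No assignment of truth values to the variables can make all 15 clauses true simultaneously.

The formula is UNSAT (unsatisfiable).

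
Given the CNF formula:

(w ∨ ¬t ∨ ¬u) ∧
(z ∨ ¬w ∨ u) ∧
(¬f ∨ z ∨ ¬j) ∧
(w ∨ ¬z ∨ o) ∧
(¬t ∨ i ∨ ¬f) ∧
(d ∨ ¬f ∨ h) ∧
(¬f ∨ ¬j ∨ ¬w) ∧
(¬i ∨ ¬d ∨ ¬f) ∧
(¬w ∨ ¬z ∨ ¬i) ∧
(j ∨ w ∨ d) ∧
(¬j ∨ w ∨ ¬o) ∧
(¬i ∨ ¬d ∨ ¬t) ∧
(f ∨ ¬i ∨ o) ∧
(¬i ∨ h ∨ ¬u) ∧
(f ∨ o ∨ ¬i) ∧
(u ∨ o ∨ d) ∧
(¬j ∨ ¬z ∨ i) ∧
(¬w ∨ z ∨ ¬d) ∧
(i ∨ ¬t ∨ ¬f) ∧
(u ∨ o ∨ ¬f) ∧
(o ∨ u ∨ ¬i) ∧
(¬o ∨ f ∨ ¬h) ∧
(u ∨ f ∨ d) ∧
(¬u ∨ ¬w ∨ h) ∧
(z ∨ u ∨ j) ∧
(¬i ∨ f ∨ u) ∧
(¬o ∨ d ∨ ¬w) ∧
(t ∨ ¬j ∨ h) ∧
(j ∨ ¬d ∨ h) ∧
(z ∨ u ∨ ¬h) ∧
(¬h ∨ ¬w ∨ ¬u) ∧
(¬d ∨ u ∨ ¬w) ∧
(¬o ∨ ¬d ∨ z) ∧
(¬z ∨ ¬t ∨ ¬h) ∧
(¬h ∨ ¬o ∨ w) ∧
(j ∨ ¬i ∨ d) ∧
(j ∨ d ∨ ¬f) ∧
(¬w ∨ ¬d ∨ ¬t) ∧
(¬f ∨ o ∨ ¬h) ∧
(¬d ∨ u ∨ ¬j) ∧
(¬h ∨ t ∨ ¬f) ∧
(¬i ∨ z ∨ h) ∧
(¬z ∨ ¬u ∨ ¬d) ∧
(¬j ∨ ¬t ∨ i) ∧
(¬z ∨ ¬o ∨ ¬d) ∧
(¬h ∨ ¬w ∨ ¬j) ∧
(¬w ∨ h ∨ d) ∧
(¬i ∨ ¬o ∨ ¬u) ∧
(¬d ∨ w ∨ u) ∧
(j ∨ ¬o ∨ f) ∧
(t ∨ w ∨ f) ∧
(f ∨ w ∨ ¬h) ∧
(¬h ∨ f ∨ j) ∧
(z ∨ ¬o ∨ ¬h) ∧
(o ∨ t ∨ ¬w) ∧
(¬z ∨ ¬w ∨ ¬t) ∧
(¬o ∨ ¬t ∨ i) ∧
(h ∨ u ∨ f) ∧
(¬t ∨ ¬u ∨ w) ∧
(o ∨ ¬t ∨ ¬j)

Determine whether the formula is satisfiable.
No

No, the formula is not satisfiable.

No assignment of truth values to the variables can make all 60 clauses true simultaneously.

The formula is UNSAT (unsatisfiable).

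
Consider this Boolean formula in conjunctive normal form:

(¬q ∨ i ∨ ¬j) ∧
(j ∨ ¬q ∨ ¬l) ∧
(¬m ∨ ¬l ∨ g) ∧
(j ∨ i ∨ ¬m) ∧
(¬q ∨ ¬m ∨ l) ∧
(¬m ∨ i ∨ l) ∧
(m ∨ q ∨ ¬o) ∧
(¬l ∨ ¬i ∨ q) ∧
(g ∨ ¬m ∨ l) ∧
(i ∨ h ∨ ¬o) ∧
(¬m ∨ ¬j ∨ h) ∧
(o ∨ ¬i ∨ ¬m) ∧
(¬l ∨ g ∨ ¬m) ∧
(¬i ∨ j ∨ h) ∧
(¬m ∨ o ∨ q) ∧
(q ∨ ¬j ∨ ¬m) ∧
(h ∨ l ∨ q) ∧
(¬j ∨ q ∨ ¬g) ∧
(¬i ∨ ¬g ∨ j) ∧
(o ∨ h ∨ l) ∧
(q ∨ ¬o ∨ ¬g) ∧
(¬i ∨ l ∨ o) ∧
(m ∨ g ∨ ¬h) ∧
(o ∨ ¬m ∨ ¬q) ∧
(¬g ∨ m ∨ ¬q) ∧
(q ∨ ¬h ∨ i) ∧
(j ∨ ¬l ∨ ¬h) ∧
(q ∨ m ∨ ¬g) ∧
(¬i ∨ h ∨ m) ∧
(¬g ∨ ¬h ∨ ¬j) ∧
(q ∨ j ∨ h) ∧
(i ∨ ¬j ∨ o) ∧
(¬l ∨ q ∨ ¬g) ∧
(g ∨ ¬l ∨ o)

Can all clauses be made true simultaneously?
No

No, the formula is not satisfiable.

No assignment of truth values to the variables can make all 34 clauses true simultaneously.

The formula is UNSAT (unsatisfiable).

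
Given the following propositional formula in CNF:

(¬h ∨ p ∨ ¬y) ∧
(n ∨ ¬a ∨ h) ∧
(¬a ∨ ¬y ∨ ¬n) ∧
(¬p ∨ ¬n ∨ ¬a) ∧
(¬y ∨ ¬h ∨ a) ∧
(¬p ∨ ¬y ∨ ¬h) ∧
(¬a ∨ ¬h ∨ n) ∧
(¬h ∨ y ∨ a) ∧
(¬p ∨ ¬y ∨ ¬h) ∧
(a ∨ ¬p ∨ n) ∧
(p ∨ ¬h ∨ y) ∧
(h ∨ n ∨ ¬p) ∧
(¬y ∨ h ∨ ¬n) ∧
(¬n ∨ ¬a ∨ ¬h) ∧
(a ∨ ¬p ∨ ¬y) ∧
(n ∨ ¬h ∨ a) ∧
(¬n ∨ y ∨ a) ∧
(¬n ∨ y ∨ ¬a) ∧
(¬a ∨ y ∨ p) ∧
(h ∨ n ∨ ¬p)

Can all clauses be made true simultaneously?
Yes

Yes, the formula is satisfiable.

One satisfying assignment is: p=False, a=False, n=False, y=False, h=False

Verification: With this assignment, all 20 clauses evaluate to true.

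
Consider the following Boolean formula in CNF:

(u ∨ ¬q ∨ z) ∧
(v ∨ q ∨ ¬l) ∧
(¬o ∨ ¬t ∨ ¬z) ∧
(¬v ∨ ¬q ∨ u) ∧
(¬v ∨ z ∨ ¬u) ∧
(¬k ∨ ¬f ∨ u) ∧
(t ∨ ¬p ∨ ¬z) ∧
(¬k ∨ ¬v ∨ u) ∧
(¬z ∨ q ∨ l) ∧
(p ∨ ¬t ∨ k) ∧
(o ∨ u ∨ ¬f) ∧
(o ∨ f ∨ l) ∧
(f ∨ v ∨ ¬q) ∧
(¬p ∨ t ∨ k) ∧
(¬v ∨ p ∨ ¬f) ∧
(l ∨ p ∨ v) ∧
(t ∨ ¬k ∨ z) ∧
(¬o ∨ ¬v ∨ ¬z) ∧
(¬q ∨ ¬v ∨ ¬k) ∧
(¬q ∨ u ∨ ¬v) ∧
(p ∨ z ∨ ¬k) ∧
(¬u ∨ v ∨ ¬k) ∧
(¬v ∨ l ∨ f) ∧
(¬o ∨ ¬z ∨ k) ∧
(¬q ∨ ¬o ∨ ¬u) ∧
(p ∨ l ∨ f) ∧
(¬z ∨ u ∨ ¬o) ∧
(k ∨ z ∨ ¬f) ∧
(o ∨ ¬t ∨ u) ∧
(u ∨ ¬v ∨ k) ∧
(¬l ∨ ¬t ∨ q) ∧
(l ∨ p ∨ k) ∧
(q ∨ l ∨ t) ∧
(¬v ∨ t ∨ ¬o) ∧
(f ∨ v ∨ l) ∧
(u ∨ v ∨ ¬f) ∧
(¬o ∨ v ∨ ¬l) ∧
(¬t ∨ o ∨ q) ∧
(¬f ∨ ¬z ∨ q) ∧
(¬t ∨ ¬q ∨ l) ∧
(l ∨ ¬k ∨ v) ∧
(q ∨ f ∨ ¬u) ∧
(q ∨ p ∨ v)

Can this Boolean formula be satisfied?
Yes

Yes, the formula is satisfiable.

One satisfying assignment is: z=True, l=True, o=False, f=False, u=True, q=True, k=False, t=False, p=False, v=True

Verification: With this assignment, all 43 clauses evaluate to true.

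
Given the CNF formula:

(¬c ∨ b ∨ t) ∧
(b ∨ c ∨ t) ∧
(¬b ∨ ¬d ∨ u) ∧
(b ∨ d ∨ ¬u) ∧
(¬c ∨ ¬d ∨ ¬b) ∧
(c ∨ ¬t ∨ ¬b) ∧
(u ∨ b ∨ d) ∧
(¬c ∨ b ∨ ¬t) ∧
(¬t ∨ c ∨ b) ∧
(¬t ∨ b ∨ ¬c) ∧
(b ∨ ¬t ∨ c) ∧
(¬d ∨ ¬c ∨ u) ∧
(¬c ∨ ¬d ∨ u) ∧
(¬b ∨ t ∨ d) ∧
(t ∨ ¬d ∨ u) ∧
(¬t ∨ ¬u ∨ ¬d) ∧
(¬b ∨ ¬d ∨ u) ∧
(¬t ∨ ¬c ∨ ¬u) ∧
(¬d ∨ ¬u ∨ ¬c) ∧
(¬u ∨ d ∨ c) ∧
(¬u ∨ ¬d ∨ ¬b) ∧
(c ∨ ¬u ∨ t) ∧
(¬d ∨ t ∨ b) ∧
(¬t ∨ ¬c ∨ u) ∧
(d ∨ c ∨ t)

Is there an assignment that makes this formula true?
No

No, the formula is not satisfiable.

No assignment of truth values to the variables can make all 25 clauses true simultaneously.

The formula is UNSAT (unsatisfiable).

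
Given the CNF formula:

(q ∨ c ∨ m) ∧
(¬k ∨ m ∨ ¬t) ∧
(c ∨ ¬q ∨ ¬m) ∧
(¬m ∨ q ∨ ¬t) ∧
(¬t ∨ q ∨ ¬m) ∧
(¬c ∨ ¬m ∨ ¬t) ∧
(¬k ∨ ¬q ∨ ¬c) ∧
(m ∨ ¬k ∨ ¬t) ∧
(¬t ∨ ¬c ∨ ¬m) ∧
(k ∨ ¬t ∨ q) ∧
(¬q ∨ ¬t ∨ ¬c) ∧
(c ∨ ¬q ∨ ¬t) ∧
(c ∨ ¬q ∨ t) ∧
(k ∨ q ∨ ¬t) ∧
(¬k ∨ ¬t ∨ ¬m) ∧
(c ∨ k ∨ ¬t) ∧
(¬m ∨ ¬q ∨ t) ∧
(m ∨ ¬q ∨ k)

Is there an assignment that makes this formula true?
Yes

Yes, the formula is satisfiable.

One satisfying assignment is: q=False, k=False, m=True, t=False, c=False

Verification: With this assignment, all 18 clauses evaluate to true.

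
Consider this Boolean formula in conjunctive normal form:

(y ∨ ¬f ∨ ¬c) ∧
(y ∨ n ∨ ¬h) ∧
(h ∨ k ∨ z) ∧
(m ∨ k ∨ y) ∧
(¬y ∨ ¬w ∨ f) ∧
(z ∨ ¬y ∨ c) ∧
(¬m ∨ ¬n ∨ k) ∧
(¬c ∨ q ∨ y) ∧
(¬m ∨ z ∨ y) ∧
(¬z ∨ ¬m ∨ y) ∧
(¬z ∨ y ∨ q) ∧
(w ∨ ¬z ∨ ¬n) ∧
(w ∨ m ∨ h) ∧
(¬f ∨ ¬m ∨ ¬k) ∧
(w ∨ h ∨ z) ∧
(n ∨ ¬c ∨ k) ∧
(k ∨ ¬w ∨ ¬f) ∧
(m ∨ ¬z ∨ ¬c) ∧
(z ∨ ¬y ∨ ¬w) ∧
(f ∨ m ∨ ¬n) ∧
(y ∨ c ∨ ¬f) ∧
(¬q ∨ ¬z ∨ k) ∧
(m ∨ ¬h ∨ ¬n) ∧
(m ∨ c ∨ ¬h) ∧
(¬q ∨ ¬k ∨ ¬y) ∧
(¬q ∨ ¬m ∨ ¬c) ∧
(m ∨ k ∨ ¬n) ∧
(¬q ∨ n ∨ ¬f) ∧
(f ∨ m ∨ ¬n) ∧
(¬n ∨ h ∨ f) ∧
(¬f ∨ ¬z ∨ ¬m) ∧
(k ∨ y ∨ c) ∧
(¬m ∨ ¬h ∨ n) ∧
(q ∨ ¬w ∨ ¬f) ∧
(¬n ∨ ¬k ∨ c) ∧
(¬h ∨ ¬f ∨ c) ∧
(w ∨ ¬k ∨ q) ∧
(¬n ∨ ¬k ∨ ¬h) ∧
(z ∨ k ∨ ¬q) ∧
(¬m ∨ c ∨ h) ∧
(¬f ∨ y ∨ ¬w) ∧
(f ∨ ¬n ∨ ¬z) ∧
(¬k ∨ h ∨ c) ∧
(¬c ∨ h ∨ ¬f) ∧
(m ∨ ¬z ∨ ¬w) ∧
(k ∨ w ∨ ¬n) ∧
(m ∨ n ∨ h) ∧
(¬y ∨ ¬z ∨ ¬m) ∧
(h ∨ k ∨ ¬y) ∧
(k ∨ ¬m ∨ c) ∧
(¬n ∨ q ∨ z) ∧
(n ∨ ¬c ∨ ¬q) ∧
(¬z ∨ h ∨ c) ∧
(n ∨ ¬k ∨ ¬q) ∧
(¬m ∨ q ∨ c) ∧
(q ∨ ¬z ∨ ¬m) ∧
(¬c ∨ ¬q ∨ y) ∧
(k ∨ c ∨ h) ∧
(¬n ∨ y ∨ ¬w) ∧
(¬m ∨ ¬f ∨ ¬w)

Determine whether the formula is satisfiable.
No

No, the formula is not satisfiable.

No assignment of truth values to the variables can make all 60 clauses true simultaneously.

The formula is UNSAT (unsatisfiable).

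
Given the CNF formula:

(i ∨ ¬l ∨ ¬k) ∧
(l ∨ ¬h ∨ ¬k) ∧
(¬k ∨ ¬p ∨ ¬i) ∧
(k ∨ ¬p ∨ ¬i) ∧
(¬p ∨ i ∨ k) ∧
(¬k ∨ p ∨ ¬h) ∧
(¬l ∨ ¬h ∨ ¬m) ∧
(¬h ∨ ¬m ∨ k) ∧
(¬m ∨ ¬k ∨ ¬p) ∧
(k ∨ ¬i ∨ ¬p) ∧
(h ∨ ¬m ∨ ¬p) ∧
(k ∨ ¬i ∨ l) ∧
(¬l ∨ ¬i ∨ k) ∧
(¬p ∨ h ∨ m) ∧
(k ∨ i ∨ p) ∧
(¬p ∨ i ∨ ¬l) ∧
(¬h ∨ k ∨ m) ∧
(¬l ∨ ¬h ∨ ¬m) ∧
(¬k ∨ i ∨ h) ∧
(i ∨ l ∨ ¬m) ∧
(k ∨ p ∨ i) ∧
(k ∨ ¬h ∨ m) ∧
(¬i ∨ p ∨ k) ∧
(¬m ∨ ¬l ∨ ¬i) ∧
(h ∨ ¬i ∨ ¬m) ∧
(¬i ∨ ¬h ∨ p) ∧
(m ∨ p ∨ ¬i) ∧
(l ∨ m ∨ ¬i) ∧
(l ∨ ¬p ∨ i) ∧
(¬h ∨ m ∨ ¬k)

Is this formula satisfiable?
No

No, the formula is not satisfiable.

No assignment of truth values to the variables can make all 30 clauses true simultaneously.

The formula is UNSAT (unsatisfiable).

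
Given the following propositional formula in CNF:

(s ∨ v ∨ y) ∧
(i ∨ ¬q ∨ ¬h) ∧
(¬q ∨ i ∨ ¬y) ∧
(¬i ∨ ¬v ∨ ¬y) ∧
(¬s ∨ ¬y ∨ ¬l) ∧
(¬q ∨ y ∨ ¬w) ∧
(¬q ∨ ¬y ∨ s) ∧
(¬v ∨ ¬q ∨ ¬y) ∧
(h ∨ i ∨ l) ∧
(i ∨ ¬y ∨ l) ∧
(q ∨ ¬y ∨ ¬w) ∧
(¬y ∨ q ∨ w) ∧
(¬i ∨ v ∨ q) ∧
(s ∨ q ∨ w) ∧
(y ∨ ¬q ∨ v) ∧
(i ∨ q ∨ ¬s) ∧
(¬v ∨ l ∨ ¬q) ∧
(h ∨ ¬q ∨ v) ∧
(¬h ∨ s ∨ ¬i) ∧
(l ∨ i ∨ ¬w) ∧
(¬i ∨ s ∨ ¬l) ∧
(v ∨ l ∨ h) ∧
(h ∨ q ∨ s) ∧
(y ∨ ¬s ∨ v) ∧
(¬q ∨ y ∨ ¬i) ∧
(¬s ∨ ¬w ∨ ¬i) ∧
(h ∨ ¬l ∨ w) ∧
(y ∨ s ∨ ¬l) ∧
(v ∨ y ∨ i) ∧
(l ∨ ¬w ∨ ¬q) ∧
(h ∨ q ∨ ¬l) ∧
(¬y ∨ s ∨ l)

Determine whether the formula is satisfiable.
Yes

Yes, the formula is satisfiable.

One satisfying assignment is: h=False, l=False, q=False, w=False, s=True, y=False, v=True, i=True

Verification: With this assignment, all 32 clauses evaluate to true.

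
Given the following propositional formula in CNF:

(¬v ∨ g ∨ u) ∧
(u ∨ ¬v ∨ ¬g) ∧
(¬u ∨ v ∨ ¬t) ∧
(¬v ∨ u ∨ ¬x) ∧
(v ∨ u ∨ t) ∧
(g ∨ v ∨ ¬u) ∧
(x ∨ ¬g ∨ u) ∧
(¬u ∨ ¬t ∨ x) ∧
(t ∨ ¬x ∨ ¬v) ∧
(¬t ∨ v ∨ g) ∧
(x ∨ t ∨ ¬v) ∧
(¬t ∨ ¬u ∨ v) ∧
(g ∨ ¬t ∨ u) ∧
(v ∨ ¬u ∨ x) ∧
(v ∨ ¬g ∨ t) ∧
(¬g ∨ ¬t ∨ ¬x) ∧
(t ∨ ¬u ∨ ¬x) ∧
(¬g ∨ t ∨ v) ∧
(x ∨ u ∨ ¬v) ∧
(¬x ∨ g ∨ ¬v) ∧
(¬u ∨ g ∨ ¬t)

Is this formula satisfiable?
No

No, the formula is not satisfiable.

No assignment of truth values to the variables can make all 21 clauses true simultaneously.

The formula is UNSAT (unsatisfiable).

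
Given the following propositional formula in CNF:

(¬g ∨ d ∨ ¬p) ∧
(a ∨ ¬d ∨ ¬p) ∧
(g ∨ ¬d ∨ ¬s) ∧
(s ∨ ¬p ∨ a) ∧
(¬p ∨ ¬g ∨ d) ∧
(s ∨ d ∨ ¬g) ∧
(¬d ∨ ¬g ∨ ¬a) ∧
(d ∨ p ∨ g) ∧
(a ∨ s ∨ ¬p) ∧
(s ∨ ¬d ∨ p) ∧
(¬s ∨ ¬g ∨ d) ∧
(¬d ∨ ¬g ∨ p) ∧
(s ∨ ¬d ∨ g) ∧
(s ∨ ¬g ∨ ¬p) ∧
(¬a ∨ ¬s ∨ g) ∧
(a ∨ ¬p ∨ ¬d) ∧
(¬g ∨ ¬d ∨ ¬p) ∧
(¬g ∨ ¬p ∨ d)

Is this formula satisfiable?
Yes

Yes, the formula is satisfiable.

One satisfying assignment is: s=False, p=True, d=False, a=True, g=False

Verification: With this assignment, all 18 clauses evaluate to true.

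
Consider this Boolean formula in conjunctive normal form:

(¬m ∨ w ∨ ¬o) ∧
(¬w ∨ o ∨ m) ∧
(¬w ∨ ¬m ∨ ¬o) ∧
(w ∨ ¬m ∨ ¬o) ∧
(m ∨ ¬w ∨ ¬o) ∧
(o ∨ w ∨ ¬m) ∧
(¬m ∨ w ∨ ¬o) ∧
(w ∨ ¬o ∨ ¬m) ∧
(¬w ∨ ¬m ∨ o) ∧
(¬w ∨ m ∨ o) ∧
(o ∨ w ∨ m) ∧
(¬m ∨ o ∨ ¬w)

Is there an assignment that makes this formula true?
Yes

Yes, the formula is satisfiable.

One satisfying assignment is: o=True, w=False, m=False

Verification: With this assignment, all 12 clauses evaluate to true.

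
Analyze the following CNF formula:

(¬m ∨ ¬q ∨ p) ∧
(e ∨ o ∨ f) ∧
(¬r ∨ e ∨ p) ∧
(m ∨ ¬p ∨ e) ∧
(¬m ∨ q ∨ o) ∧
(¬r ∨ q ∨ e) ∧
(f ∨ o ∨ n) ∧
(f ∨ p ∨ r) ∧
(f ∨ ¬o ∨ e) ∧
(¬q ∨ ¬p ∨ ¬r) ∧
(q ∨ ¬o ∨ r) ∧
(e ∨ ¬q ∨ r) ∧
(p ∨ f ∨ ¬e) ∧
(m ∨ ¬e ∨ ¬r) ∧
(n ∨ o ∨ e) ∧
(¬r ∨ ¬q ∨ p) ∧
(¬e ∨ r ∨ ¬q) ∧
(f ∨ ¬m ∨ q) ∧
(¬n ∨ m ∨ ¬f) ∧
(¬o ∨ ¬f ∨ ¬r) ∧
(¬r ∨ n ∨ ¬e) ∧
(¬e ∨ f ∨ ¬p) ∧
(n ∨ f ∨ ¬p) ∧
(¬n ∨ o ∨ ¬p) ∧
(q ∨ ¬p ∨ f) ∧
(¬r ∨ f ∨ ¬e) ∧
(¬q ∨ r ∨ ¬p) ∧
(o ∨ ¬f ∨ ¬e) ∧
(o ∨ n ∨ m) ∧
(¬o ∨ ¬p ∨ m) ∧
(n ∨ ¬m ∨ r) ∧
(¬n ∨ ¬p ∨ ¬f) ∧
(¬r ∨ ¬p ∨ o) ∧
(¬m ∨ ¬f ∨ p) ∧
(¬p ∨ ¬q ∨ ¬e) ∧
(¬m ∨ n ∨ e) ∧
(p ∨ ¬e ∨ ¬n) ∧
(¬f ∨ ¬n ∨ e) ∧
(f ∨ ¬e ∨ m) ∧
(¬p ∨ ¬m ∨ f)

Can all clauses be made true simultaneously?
No

No, the formula is not satisfiable.

No assignment of truth values to the variables can make all 40 clauses true simultaneously.

The formula is UNSAT (unsatisfiable).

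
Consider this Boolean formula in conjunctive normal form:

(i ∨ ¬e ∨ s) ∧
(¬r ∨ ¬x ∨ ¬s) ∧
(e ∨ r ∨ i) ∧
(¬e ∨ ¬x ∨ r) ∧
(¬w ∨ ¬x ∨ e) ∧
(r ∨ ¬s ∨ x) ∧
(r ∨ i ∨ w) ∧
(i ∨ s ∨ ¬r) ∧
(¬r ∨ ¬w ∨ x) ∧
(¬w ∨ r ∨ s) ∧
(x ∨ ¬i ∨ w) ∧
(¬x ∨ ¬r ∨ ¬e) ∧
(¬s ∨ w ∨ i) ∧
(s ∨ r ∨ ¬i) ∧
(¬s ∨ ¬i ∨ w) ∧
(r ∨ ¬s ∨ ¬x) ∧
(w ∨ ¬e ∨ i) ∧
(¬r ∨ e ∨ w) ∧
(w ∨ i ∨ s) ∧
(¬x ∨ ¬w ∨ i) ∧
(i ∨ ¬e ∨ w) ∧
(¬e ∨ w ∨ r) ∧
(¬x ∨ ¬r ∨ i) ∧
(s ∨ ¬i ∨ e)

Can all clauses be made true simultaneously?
No

No, the formula is not satisfiable.

No assignment of truth values to the variables can make all 24 clauses true simultaneously.

The formula is UNSAT (unsatisfiable).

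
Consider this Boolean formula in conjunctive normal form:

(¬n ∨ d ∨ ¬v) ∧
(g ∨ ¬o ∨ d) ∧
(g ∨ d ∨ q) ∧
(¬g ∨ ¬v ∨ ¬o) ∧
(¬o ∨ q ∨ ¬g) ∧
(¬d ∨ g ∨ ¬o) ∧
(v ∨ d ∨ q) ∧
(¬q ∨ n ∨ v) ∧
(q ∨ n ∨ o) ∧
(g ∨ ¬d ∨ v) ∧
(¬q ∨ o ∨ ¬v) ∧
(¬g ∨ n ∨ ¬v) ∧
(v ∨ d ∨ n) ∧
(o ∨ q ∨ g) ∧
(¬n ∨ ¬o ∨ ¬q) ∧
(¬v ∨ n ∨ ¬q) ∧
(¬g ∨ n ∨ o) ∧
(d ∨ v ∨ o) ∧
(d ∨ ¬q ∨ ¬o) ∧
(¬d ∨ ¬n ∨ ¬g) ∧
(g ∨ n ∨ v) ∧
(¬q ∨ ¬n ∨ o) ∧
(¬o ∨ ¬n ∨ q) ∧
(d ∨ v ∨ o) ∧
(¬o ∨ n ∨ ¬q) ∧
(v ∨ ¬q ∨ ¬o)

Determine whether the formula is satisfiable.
No

No, the formula is not satisfiable.

No assignment of truth values to the variables can make all 26 clauses true simultaneously.

The formula is UNSAT (unsatisfiable).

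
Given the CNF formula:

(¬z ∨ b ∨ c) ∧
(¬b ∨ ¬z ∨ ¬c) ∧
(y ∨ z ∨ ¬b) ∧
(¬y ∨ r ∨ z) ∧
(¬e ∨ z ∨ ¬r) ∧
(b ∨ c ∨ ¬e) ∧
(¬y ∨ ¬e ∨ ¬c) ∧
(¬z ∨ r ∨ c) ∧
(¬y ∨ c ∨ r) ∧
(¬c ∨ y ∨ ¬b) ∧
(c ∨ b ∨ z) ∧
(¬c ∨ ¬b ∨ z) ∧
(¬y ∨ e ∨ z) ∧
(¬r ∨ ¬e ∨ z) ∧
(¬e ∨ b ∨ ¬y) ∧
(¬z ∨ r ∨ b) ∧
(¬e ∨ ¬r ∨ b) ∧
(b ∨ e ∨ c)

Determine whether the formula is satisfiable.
Yes

Yes, the formula is satisfiable.

One satisfying assignment is: z=False, y=False, e=False, c=True, r=False, b=False

Verification: With this assignment, all 18 clauses evaluate to true.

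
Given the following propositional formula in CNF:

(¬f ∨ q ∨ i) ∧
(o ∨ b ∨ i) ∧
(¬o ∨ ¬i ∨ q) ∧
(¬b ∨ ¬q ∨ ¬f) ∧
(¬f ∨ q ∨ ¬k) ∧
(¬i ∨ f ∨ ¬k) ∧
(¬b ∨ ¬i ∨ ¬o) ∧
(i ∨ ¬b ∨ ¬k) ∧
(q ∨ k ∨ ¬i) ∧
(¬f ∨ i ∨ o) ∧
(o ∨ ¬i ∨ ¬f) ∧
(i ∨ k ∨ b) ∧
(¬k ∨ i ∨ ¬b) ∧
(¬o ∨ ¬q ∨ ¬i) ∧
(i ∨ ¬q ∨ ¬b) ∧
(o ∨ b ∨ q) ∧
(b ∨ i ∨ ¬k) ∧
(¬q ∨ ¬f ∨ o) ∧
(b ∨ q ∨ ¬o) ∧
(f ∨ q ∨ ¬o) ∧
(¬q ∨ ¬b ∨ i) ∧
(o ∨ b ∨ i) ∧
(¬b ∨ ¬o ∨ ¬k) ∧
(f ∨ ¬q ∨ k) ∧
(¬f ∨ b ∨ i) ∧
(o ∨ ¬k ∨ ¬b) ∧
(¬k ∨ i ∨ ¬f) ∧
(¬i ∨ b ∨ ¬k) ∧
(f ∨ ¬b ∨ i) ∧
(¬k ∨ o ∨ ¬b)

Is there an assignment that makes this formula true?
No

No, the formula is not satisfiable.

No assignment of truth values to the variables can make all 30 clauses true simultaneously.

The formula is UNSAT (unsatisfiable).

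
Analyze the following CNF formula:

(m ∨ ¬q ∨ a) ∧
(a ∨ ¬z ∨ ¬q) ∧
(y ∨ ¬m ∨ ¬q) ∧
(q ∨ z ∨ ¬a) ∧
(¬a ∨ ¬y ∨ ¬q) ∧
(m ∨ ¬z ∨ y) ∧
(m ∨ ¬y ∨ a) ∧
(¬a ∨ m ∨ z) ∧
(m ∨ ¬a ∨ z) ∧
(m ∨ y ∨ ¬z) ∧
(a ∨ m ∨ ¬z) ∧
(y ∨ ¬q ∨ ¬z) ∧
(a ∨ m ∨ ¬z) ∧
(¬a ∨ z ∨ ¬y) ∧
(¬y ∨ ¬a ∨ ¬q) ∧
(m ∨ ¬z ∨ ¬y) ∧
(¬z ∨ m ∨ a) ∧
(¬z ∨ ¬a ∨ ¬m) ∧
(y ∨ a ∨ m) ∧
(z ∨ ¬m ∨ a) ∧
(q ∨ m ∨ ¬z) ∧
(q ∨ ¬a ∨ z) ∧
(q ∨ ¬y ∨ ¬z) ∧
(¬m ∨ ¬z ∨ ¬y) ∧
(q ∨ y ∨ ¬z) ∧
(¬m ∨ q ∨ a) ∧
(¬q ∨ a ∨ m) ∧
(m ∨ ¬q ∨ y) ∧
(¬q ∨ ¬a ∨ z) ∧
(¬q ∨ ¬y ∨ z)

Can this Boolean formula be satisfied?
No

No, the formula is not satisfiable.

No assignment of truth values to the variables can make all 30 clauses true simultaneously.

The formula is UNSAT (unsatisfiable).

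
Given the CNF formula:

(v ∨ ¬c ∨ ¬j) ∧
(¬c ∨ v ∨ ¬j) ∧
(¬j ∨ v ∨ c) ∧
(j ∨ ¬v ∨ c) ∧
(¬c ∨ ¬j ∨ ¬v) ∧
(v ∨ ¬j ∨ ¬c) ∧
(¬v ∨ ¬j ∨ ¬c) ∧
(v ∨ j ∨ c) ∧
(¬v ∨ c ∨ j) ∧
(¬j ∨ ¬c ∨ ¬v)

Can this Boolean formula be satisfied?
Yes

Yes, the formula is satisfiable.

One satisfying assignment is: c=True, j=False, v=False

Verification: With this assignment, all 10 clauses evaluate to true.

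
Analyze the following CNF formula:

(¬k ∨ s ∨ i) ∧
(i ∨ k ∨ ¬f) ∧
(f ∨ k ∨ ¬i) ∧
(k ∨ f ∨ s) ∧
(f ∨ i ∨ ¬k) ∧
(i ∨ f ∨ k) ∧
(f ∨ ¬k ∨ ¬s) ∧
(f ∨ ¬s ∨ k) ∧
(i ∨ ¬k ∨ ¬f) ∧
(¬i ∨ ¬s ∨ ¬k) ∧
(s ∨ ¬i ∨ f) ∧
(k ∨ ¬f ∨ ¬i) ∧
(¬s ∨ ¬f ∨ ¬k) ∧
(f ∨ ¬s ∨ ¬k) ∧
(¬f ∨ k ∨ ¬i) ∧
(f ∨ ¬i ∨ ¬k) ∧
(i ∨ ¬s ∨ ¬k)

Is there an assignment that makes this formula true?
Yes

Yes, the formula is satisfiable.

One satisfying assignment is: k=True, i=True, s=False, f=True

Verification: With this assignment, all 17 clauses evaluate to true.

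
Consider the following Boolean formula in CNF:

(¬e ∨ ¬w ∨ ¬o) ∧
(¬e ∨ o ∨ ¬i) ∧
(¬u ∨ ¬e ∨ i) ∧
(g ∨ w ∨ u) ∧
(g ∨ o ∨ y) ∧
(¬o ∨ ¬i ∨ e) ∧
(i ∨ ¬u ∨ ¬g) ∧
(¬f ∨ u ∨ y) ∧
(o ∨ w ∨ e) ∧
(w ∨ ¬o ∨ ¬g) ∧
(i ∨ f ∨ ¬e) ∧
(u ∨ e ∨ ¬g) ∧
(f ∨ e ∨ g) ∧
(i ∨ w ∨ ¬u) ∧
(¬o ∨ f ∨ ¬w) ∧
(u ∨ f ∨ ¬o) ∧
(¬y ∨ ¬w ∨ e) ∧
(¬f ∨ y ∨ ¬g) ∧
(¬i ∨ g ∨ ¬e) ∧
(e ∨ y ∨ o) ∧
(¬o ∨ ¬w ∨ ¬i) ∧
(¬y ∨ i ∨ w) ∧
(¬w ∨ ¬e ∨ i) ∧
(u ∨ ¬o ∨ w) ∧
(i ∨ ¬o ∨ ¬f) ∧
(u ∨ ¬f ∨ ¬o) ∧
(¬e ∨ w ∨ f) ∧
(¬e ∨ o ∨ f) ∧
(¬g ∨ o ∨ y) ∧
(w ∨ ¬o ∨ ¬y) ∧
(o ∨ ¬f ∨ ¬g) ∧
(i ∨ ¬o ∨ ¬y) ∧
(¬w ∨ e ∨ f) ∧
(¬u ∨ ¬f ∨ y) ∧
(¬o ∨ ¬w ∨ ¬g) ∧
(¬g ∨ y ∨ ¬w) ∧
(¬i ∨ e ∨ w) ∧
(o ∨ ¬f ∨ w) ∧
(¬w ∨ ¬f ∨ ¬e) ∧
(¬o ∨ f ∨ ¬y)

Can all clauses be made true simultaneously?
No

No, the formula is not satisfiable.

No assignment of truth values to the variables can make all 40 clauses true simultaneously.

The formula is UNSAT (unsatisfiable).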